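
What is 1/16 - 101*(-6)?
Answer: 9697/16 ≈ 606.06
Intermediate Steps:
1/16 - 101*(-6) = 1/16 + 606 = 9697/16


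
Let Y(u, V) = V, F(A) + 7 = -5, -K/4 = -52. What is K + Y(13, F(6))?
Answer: 196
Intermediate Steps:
K = 208 (K = -4*(-52) = 208)
F(A) = -12 (F(A) = -7 - 5 = -12)
K + Y(13, F(6)) = 208 - 12 = 196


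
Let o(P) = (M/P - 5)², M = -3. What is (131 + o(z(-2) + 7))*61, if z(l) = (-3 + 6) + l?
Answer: 624213/64 ≈ 9753.3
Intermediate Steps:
z(l) = 3 + l
o(P) = (-5 - 3/P)² (o(P) = (-3/P - 5)² = (-5 - 3/P)²)
(131 + o(z(-2) + 7))*61 = (131 + (3 + 5*((3 - 2) + 7))²/((3 - 2) + 7)²)*61 = (131 + (3 + 5*(1 + 7))²/(1 + 7)²)*61 = (131 + (3 + 5*8)²/8²)*61 = (131 + (3 + 40)²/64)*61 = (131 + (1/64)*43²)*61 = (131 + (1/64)*1849)*61 = (131 + 1849/64)*61 = (10233/64)*61 = 624213/64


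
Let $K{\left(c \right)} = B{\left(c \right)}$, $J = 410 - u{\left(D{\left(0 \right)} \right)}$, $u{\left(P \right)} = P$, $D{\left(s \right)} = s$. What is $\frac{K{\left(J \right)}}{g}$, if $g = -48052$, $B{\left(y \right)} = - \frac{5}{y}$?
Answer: $\frac{1}{3940264} \approx 2.5379 \cdot 10^{-7}$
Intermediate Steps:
$J = 410$ ($J = 410 - 0 = 410 + 0 = 410$)
$K{\left(c \right)} = - \frac{5}{c}$
$\frac{K{\left(J \right)}}{g} = \frac{\left(-5\right) \frac{1}{410}}{-48052} = \left(-5\right) \frac{1}{410} \left(- \frac{1}{48052}\right) = \left(- \frac{1}{82}\right) \left(- \frac{1}{48052}\right) = \frac{1}{3940264}$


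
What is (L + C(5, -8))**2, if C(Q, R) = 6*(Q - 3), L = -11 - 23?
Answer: 484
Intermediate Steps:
L = -34
C(Q, R) = -18 + 6*Q (C(Q, R) = 6*(-3 + Q) = -18 + 6*Q)
(L + C(5, -8))**2 = (-34 + (-18 + 6*5))**2 = (-34 + (-18 + 30))**2 = (-34 + 12)**2 = (-22)**2 = 484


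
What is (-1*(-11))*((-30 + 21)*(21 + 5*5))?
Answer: -4554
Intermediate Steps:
(-1*(-11))*((-30 + 21)*(21 + 5*5)) = 11*(-9*(21 + 25)) = 11*(-9*46) = 11*(-414) = -4554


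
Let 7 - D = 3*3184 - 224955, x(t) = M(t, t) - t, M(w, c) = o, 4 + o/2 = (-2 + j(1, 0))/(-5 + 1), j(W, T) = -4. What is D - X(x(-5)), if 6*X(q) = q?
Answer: 215410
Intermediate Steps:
o = -5 (o = -8 + 2*((-2 - 4)/(-5 + 1)) = -8 + 2*(-6/(-4)) = -8 + 2*(-6*(-¼)) = -8 + 2*(3/2) = -8 + 3 = -5)
M(w, c) = -5
x(t) = -5 - t
X(q) = q/6
D = 215410 (D = 7 - (3*3184 - 224955) = 7 - (9552 - 224955) = 7 - 1*(-215403) = 7 + 215403 = 215410)
D - X(x(-5)) = 215410 - (-5 - 1*(-5))/6 = 215410 - (-5 + 5)/6 = 215410 - 0/6 = 215410 - 1*0 = 215410 + 0 = 215410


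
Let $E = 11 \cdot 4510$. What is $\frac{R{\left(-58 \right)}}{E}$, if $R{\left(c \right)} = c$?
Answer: $- \frac{29}{24805} \approx -0.0011691$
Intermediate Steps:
$E = 49610$
$\frac{R{\left(-58 \right)}}{E} = - \frac{58}{49610} = \left(-58\right) \frac{1}{49610} = - \frac{29}{24805}$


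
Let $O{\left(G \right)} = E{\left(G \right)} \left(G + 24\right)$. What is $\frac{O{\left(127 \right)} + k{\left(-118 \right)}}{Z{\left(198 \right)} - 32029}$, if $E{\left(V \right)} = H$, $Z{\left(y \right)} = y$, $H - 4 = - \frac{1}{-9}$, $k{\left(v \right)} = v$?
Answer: $- \frac{4525}{286479} \approx -0.015795$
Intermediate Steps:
$H = \frac{37}{9}$ ($H = 4 - \frac{1}{-9} = 4 - - \frac{1}{9} = 4 + \frac{1}{9} = \frac{37}{9} \approx 4.1111$)
$E{\left(V \right)} = \frac{37}{9}$
$O{\left(G \right)} = \frac{296}{3} + \frac{37 G}{9}$ ($O{\left(G \right)} = \frac{37 \left(G + 24\right)}{9} = \frac{37 \left(24 + G\right)}{9} = \frac{296}{3} + \frac{37 G}{9}$)
$\frac{O{\left(127 \right)} + k{\left(-118 \right)}}{Z{\left(198 \right)} - 32029} = \frac{\left(\frac{296}{3} + \frac{37}{9} \cdot 127\right) - 118}{198 - 32029} = \frac{\left(\frac{296}{3} + \frac{4699}{9}\right) - 118}{-31831} = \left(\frac{5587}{9} - 118\right) \left(- \frac{1}{31831}\right) = \frac{4525}{9} \left(- \frac{1}{31831}\right) = - \frac{4525}{286479}$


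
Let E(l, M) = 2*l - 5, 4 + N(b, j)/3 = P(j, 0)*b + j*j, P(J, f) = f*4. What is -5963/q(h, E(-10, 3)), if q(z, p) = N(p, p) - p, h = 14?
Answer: -5963/1888 ≈ -3.1584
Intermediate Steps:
P(J, f) = 4*f
N(b, j) = -12 + 3*j² (N(b, j) = -12 + 3*((4*0)*b + j*j) = -12 + 3*(0*b + j²) = -12 + 3*(0 + j²) = -12 + 3*j²)
E(l, M) = -5 + 2*l
q(z, p) = -12 - p + 3*p² (q(z, p) = (-12 + 3*p²) - p = -12 - p + 3*p²)
-5963/q(h, E(-10, 3)) = -5963/(-12 - (-5 + 2*(-10)) + 3*(-5 + 2*(-10))²) = -5963/(-12 - (-5 - 20) + 3*(-5 - 20)²) = -5963/(-12 - 1*(-25) + 3*(-25)²) = -5963/(-12 + 25 + 3*625) = -5963/(-12 + 25 + 1875) = -5963/1888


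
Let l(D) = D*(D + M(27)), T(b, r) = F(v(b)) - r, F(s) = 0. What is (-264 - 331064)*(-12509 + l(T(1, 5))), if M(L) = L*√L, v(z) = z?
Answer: 4136298752 + 134187840*√3 ≈ 4.3687e+9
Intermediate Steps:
M(L) = L^(3/2)
T(b, r) = -r (T(b, r) = 0 - r = -r)
l(D) = D*(D + 81*√3) (l(D) = D*(D + 27^(3/2)) = D*(D + 81*√3))
(-264 - 331064)*(-12509 + l(T(1, 5))) = (-264 - 331064)*(-12509 + (-1*5)*(-1*5 + 81*√3)) = -331328*(-12509 - 5*(-5 + 81*√3)) = -331328*(-12509 + (25 - 405*√3)) = -331328*(-12484 - 405*√3) = 4136298752 + 134187840*√3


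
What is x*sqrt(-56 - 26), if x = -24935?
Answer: -24935*I*sqrt(82) ≈ -2.258e+5*I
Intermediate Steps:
x*sqrt(-56 - 26) = -24935*sqrt(-56 - 26) = -24935*I*sqrt(82)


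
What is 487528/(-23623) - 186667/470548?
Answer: -17985766145/855058108 ≈ -21.035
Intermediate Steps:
487528/(-23623) - 186667/470548 = 487528*(-1/23623) - 186667*1/470548 = -487528/23623 - 14359/36196 = -17985766145/855058108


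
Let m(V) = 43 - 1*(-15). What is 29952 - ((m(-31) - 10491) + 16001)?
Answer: 24384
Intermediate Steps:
m(V) = 58 (m(V) = 43 + 15 = 58)
29952 - ((m(-31) - 10491) + 16001) = 29952 - ((58 - 10491) + 16001) = 29952 - (-10433 + 16001) = 29952 - 1*5568 = 29952 - 5568 = 24384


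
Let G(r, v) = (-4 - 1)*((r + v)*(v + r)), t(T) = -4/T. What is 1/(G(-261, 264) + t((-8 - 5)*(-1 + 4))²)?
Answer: -1521/68429 ≈ -0.022227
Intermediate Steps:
G(r, v) = -5*(r + v)² (G(r, v) = -5*(r + v)*(r + v) = -5*(r + v)²)
1/(G(-261, 264) + t((-8 - 5)*(-1 + 4))²) = 1/(-5*(-261 + 264)² + (-4*1/((-1 + 4)*(-8 - 5)))²) = 1/(-5*3² + (-4/((-13*3)))²) = 1/(-5*9 + (-4/(-39))²) = 1/(-45 + (-4*(-1/39))²) = 1/(-45 + (4/39)²) = 1/(-45 + 16/1521) = 1/(-68429/1521) = -1521/68429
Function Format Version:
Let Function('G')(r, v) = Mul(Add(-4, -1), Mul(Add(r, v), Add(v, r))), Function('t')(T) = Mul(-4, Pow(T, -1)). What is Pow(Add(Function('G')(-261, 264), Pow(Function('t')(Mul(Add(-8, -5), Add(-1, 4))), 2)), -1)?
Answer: Rational(-1521, 68429) ≈ -0.022227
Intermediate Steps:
Function('G')(r, v) = Mul(-5, Pow(Add(r, v), 2)) (Function('G')(r, v) = Mul(-5, Mul(Add(r, v), Add(r, v))) = Mul(-5, Pow(Add(r, v), 2)))
Pow(Add(Function('G')(-261, 264), Pow(Function('t')(Mul(Add(-8, -5), Add(-1, 4))), 2)), -1) = Pow(Add(Mul(-5, Pow(Add(-261, 264), 2)), Pow(Mul(-4, Pow(Mul(Add(-8, -5), Add(-1, 4)), -1)), 2)), -1) = Pow(Add(Mul(-5, Pow(3, 2)), Pow(Mul(-4, Pow(Mul(-13, 3), -1)), 2)), -1) = Pow(Add(Mul(-5, 9), Pow(Mul(-4, Pow(-39, -1)), 2)), -1) = Pow(Add(-45, Pow(Mul(-4, Rational(-1, 39)), 2)), -1) = Pow(Add(-45, Pow(Rational(4, 39), 2)), -1) = Pow(Add(-45, Rational(16, 1521)), -1) = Pow(Rational(-68429, 1521), -1) = Rational(-1521, 68429)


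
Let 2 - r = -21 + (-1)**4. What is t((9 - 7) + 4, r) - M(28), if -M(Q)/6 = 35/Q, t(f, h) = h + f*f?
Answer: 131/2 ≈ 65.500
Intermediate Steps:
r = 22 (r = 2 - (-21 + (-1)**4) = 2 - (-21 + 1) = 2 - 1*(-20) = 2 + 20 = 22)
t(f, h) = h + f**2
M(Q) = -210/Q
t((9 - 7) + 4, r) - M(28) = (22 + ((9 - 7) + 4)**2) - (-210)/28 = (22 + (2 + 4)**2) - (-210)/28 = (22 + 6**2) - 1*(-15/2) = (22 + 36) + 15/2 = 58 + 15/2 = 131/2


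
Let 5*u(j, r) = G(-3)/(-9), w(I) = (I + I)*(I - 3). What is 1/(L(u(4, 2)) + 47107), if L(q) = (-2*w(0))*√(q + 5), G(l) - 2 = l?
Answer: 1/47107 ≈ 2.1228e-5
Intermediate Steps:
G(l) = 2 + l
w(I) = 2*I*(-3 + I) (w(I) = (2*I)*(-3 + I) = 2*I*(-3 + I))
u(j, r) = 1/45 (u(j, r) = ((2 - 3)/(-9))/5 = (-1*(-⅑))/5 = (⅕)*(⅑) = 1/45)
L(q) = 0 (L(q) = (-4*0*(-3 + 0))*√(q + 5) = (-4*0*(-3))*√(5 + q) = (-2*0)*√(5 + q) = 0*√(5 + q) = 0)
1/(L(u(4, 2)) + 47107) = 1/(0 + 47107) = 1/47107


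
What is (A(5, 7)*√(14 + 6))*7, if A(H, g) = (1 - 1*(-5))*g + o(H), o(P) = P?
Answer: 658*√5 ≈ 1471.3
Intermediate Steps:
A(H, g) = H + 6*g (A(H, g) = (1 - 1*(-5))*g + H = (1 + 5)*g + H = 6*g + H = H + 6*g)
(A(5, 7)*√(14 + 6))*7 = ((5 + 6*7)*√(14 + 6))*7 = ((5 + 42)*√20)*7 = (47*(2*√5))*7 = (94*√5)*7 = 658*√5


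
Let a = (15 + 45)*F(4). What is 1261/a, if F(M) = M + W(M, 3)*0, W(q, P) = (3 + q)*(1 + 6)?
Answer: 1261/240 ≈ 5.2542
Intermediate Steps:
W(q, P) = 21 + 7*q (W(q, P) = (3 + q)*7 = 21 + 7*q)
F(M) = M (F(M) = M + (21 + 7*M)*0 = M + 0 = M)
a = 240 (a = (15 + 45)*4 = 60*4 = 240)
1261/a = 1261/240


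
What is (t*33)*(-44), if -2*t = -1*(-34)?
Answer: 24684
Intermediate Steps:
t = -17 (t = -(-1)*(-34)/2 = -½*34 = -17)
(t*33)*(-44) = -17*33*(-44) = -561*(-44) = 24684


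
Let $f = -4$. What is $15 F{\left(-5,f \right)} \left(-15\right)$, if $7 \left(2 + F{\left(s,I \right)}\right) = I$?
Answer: $\frac{4050}{7} \approx 578.57$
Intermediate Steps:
$F{\left(s,I \right)} = -2 + \frac{I}{7}$
$15 F{\left(-5,f \right)} \left(-15\right) = 15 \left(-2 + \frac{1}{7} \left(-4\right)\right) \left(-15\right) = 15 \left(-2 - \frac{4}{7}\right) \left(-15\right) = 15 \left(- \frac{18}{7}\right) \left(-15\right) = \left(- \frac{270}{7}\right) \left(-15\right) = \frac{4050}{7}$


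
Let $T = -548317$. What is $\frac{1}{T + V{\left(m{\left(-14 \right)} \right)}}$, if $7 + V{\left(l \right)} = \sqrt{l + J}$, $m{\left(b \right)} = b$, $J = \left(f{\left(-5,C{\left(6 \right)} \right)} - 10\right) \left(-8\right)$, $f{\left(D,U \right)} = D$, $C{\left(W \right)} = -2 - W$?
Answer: $- \frac{274162}{150329604435} - \frac{\sqrt{106}}{300659208870} \approx -1.8238 \cdot 10^{-6}$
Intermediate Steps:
$J = 120$ ($J = \left(-5 - 10\right) \left(-8\right) = \left(-15\right) \left(-8\right) = 120$)
$V{\left(l \right)} = -7 + \sqrt{120 + l}$ ($V{\left(l \right)} = -7 + \sqrt{l + 120} = -7 + \sqrt{120 + l}$)
$\frac{1}{T + V{\left(m{\left(-14 \right)} \right)}} = \frac{1}{-548317 - \left(7 - \sqrt{120 - 14}\right)} = \frac{1}{-548317 - \left(7 - \sqrt{106}\right)} = \frac{1}{-548324 + \sqrt{106}}$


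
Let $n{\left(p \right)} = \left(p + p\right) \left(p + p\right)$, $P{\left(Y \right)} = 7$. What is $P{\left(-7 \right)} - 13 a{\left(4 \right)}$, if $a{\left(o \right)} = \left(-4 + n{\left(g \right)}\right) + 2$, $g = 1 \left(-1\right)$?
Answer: $-19$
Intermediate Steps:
$g = -1$
$n{\left(p \right)} = 4 p^{2}$ ($n{\left(p \right)} = 2 p 2 p = 4 p^{2}$)
$a{\left(o \right)} = 2$ ($a{\left(o \right)} = \left(-4 + 4 \left(-1\right)^{2}\right) + 2 = \left(-4 + 4 \cdot 1\right) + 2 = \left(-4 + 4\right) + 2 = 0 + 2 = 2$)
$P{\left(-7 \right)} - 13 a{\left(4 \right)} = 7 - 26 = -19$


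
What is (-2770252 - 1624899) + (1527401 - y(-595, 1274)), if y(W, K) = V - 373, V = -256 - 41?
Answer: -2867080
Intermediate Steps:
V = -297
y(W, K) = -670 (y(W, K) = -297 - 373 = -670)
(-2770252 - 1624899) + (1527401 - y(-595, 1274)) = (-2770252 - 1624899) + (1527401 - 1*(-670)) = -4395151 + (1527401 + 670) = -4395151 + 1528071 = -2867080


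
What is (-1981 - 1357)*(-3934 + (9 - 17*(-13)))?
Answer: 12363952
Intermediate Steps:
(-1981 - 1357)*(-3934 + (9 - 17*(-13))) = -3338*(-3934 + (9 + 221)) = -3338*(-3934 + 230) = -3338*(-3704) = 12363952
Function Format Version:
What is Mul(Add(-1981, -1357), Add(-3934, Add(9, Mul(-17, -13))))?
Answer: 12363952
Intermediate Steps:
Mul(Add(-1981, -1357), Add(-3934, Add(9, Mul(-17, -13)))) = Mul(-3338, Add(-3934, Add(9, 221))) = Mul(-3338, Add(-3934, 230)) = Mul(-3338, -3704) = 12363952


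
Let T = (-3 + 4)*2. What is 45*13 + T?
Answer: 587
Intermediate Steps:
T = 2 (T = 1*2 = 2)
45*13 + T = 45*13 + 2 = 585 + 2 = 587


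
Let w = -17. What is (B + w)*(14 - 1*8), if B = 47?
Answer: 180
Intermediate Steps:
(B + w)*(14 - 1*8) = (47 - 17)*(14 - 1*8) = 30*(14 - 8) = 30*6 = 180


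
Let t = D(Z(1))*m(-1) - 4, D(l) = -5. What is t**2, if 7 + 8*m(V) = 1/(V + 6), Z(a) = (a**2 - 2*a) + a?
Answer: 1/16 ≈ 0.062500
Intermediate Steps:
Z(a) = a**2 - a
m(V) = -7/8 + 1/(8*(6 + V)) (m(V) = -7/8 + 1/(8*(V + 6)) = -7/8 + 1/(8*(6 + V)))
t = 1/4 (t = -5*(-41 - 7*(-1))/(8*(6 - 1)) - 4 = -5*(-41 + 7)/(8*5) - 4 = -5*(-34)/(8*5) - 4 = -5*(-17/20) - 4 = 17/4 - 4 = 1/4 ≈ 0.25000)
t**2 = (1/4)**2 = 1/16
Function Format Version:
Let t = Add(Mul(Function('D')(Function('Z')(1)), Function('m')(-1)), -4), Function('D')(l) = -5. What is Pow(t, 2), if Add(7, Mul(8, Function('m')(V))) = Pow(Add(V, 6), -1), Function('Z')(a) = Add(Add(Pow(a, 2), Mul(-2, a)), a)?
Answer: Rational(1, 16) ≈ 0.062500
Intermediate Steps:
Function('Z')(a) = Add(Pow(a, 2), Mul(-1, a))
Function('m')(V) = Add(Rational(-7, 8), Mul(Rational(1, 8), Pow(Add(6, V), -1))) (Function('m')(V) = Add(Rational(-7, 8), Mul(Rational(1, 8), Pow(Add(V, 6), -1))) = Add(Rational(-7, 8), Mul(Rational(1, 8), Pow(Add(6, V), -1))))
t = Rational(1, 4) (t = Add(Mul(-5, Mul(Rational(1, 8), Pow(Add(6, -1), -1), Add(-41, Mul(-7, -1)))), -4) = Add(Mul(-5, Mul(Rational(1, 8), Pow(5, -1), Add(-41, 7))), -4) = Add(Mul(-5, Mul(Rational(1, 8), Rational(1, 5), -34)), -4) = Add(Mul(-5, Rational(-17, 20)), -4) = Add(Rational(17, 4), -4) = Rational(1, 4) ≈ 0.25000)
Pow(t, 2) = Pow(Rational(1, 4), 2) = Rational(1, 16)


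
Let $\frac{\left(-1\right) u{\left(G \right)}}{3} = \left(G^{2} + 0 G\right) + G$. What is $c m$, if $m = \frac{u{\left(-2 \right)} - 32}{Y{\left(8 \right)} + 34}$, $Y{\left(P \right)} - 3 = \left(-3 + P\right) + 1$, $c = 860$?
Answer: $-760$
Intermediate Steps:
$u{\left(G \right)} = - 3 G - 3 G^{2}$ ($u{\left(G \right)} = - 3 \left(\left(G^{2} + 0 G\right) + G\right) = - 3 \left(\left(G^{2} + 0\right) + G\right) = - 3 \left(G^{2} + G\right) = - 3 \left(G + G^{2}\right) = - 3 G - 3 G^{2}$)
$Y{\left(P \right)} = 1 + P$ ($Y{\left(P \right)} = 3 + \left(\left(-3 + P\right) + 1\right) = 3 + \left(-2 + P\right) = 1 + P$)
$m = - \frac{38}{43}$ ($m = \frac{\left(-3\right) \left(-2\right) \left(1 - 2\right) - 32}{\left(1 + 8\right) + 34} = \frac{\left(-3\right) \left(-2\right) \left(-1\right) - 32}{9 + 34} = \frac{-6 - 32}{43} = \left(-38\right) \frac{1}{43} = - \frac{38}{43} \approx -0.88372$)
$c m = 860 \left(- \frac{38}{43}\right) = -760$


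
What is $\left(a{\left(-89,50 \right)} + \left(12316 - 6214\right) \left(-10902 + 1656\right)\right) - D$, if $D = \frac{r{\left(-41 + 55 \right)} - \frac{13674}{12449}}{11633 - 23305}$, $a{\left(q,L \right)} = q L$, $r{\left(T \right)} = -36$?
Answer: $- \frac{4099303711784207}{72652364} \approx -5.6424 \cdot 10^{7}$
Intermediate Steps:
$a{\left(q,L \right)} = L q$
$D = \frac{230919}{72652364}$ ($D = \frac{-36 - \frac{13674}{12449}}{11633 - 23305} = \frac{-36 - \frac{13674}{12449}}{-11672} = \left(-36 - \frac{13674}{12449}\right) \left(- \frac{1}{11672}\right) = \left(- \frac{461838}{12449}\right) \left(- \frac{1}{11672}\right) = \frac{230919}{72652364} \approx 0.0031784$)
$\left(a{\left(-89,50 \right)} + \left(12316 - 6214\right) \left(-10902 + 1656\right)\right) - D = \left(50 \left(-89\right) + \left(12316 - 6214\right) \left(-10902 + 1656\right)\right) - \frac{230919}{72652364} = \left(-4450 + 6102 \left(-9246\right)\right) - \frac{230919}{72652364} = \left(-4450 - 56419092\right) - \frac{230919}{72652364} = -56423542 - \frac{230919}{72652364} = - \frac{4099303711784207}{72652364}$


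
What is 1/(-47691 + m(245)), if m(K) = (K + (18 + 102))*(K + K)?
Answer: 1/131159 ≈ 7.6243e-6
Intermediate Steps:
m(K) = 2*K*(120 + K) (m(K) = (K + 120)*(2*K) = (120 + K)*(2*K) = 2*K*(120 + K))
1/(-47691 + m(245)) = 1/(-47691 + 2*245*(120 + 245)) = 1/(-47691 + 2*245*365) = 1/(-47691 + 178850) = 1/131159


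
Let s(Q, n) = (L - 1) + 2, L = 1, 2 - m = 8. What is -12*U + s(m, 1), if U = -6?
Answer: 74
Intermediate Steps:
m = -6 (m = 2 - 1*8 = 2 - 8 = -6)
s(Q, n) = 2 (s(Q, n) = (1 - 1) + 2 = 0 + 2 = 2)
-12*U + s(m, 1) = -12*(-6) + 2 = 72 + 2 = 74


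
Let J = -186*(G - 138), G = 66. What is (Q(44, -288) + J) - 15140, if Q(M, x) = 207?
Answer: -1541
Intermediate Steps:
J = 13392 (J = -186*(66 - 138) = -186*(-72) = 13392)
(Q(44, -288) + J) - 15140 = (207 + 13392) - 15140 = 13599 - 15140 = -1541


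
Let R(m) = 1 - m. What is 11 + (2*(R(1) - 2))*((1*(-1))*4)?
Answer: 27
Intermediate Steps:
11 + (2*(R(1) - 2))*((1*(-1))*4) = 11 + (2*((1 - 1*1) - 2))*((1*(-1))*4) = 11 + (2*((1 - 1) - 2))*(-1*4) = 11 + (2*(0 - 2))*(-4) = 11 + (2*(-2))*(-4) = 11 - 4*(-4) = 11 + 16 = 27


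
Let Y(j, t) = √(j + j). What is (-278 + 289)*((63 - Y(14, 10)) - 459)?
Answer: -4356 - 22*√7 ≈ -4414.2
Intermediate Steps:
Y(j, t) = √2*√j (Y(j, t) = √(2*j) = √2*√j)
(-278 + 289)*((63 - Y(14, 10)) - 459) = (-278 + 289)*((63 - √2*√14) - 459) = 11*((63 - 2*√7) - 459) = 11*(-396 - 2*√7) = -4356 - 22*√7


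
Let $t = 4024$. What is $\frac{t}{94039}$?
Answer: $\frac{4024}{94039} \approx 0.042791$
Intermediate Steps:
$\frac{t}{94039} = \frac{4024}{94039}$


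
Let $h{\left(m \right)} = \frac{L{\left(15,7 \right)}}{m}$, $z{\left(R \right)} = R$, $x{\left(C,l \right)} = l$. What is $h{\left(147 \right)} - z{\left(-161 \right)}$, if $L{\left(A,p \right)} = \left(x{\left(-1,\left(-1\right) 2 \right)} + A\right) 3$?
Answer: $\frac{7902}{49} \approx 161.27$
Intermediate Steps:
$L{\left(A,p \right)} = -6 + 3 A$ ($L{\left(A,p \right)} = \left(\left(-1\right) 2 + A\right) 3 = \left(-2 + A\right) 3 = -6 + 3 A$)
$h{\left(m \right)} = \frac{39}{m}$ ($h{\left(m \right)} = \frac{-6 + 3 \cdot 15}{m} = \frac{-6 + 45}{m} = \frac{39}{m}$)
$h{\left(147 \right)} - z{\left(-161 \right)} = \frac{39}{147} - -161 = 39 \cdot \frac{1}{147} + 161 = \frac{13}{49} + 161 = \frac{7902}{49}$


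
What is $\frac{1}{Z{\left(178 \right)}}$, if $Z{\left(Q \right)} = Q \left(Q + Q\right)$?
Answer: $\frac{1}{63368} \approx 1.5781 \cdot 10^{-5}$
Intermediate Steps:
$Z{\left(Q \right)} = 2 Q^{2}$ ($Z{\left(Q \right)} = Q 2 Q = 2 Q^{2}$)
$\frac{1}{Z{\left(178 \right)}} = \frac{1}{2 \cdot 178^{2}} = \frac{1}{2 \cdot 31684} = \frac{1}{63368}$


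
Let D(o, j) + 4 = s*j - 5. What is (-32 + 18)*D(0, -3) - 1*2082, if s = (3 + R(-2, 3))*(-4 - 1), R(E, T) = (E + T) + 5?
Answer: -3846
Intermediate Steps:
R(E, T) = 5 + E + T
s = -45 (s = (3 + (5 - 2 + 3))*(-4 - 1) = (3 + 6)*(-5) = 9*(-5) = -45)
D(o, j) = -9 - 45*j (D(o, j) = -4 + (-45*j - 5) = -4 + (-5 - 45*j) = -9 - 45*j)
(-32 + 18)*D(0, -3) - 1*2082 = (-32 + 18)*(-9 - 45*(-3)) - 1*2082 = -14*(-9 + 135) - 2082 = -14*126 - 2082 = -1764 - 2082 = -3846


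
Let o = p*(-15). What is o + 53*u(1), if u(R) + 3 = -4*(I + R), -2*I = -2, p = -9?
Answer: -448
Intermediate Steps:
I = 1 (I = -1/2*(-2) = 1)
o = 135 (o = -9*(-15) = 135)
u(R) = -7 - 4*R (u(R) = -3 - 4*(1 + R) = -3 + (-4 - 4*R) = -7 - 4*R)
o + 53*u(1) = 135 + 53*(-7 - 4*1) = 135 + 53*(-7 - 4) = 135 + 53*(-11) = 135 - 583 = -448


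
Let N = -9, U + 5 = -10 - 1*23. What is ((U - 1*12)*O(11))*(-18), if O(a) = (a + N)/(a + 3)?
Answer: 900/7 ≈ 128.57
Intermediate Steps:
U = -38 (U = -5 + (-10 - 1*23) = -5 + (-10 - 23) = -5 - 33 = -38)
O(a) = (-9 + a)/(3 + a) (O(a) = (a - 9)/(a + 3) = (-9 + a)/(3 + a))
((U - 1*12)*O(11))*(-18) = ((-38 - 1*12)*((-9 + 11)/(3 + 11)))*(-18) = ((-38 - 12)*(2/14))*(-18) = -25*2/7*(-18) = -50*⅐*(-18) = -50/7*(-18) = 900/7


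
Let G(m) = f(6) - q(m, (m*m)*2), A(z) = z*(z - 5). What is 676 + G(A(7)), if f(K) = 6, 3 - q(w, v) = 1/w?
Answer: 9507/14 ≈ 679.07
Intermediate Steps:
q(w, v) = 3 - 1/w
A(z) = z*(-5 + z)
G(m) = 3 + 1/m (G(m) = 6 - (3 - 1/m) = 6 + (-3 + 1/m) = 3 + 1/m)
676 + G(A(7)) = 676 + (3 + 1/(7*(-5 + 7))) = 676 + (3 + 1/(7*2)) = 676 + (3 + 1/14) = 676 + 43/14 = 9507/14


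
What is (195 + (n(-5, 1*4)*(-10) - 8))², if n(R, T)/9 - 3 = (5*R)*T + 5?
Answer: 71690089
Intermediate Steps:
n(R, T) = 72 + 45*R*T (n(R, T) = 27 + 9*((5*R)*T + 5) = 27 + 9*(5*R*T + 5) = 27 + 9*(5 + 5*R*T) = 27 + (45 + 45*R*T) = 72 + 45*R*T)
(195 + (n(-5, 1*4)*(-10) - 8))² = (195 + ((72 + 45*(-5)*(1*4))*(-10) - 8))² = (195 + ((72 + 45*(-5)*4)*(-10) - 8))² = (195 + ((72 - 900)*(-10) - 8))² = (195 + (-828*(-10) - 8))² = (195 + (8280 - 8))² = (195 + 8272)² = 8467² = 71690089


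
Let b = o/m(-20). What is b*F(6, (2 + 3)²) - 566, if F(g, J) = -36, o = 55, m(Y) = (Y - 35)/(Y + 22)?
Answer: -494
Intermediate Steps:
m(Y) = (-35 + Y)/(22 + Y)
b = -2 (b = 55/(((-35 - 20)/(22 - 20))) = 55/((-55/2)) = 55/(((½)*(-55))) = 55/(-55/2) = 55*(-2/55) = -2)
b*F(6, (2 + 3)²) - 566 = -2*(-36) - 566 = 72 - 566 = -494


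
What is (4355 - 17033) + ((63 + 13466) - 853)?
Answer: -2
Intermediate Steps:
(4355 - 17033) + ((63 + 13466) - 853) = -12678 + (13529 - 853) = -12678 + 12676 = -2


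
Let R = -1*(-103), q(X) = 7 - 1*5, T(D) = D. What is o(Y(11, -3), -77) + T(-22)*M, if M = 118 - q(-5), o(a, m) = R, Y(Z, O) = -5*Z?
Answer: -2449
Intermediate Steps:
q(X) = 2 (q(X) = 7 - 5 = 2)
R = 103
o(a, m) = 103
M = 116 (M = 118 - 1*2 = 118 - 2 = 116)
o(Y(11, -3), -77) + T(-22)*M = 103 - 22*116 = 103 - 2552 = -2449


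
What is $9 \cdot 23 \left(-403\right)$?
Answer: $-83421$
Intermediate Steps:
$9 \cdot 23 \left(-403\right) = 207 \left(-403\right) = -83421$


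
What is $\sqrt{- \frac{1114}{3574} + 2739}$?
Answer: $\frac{2 \sqrt{2186410583}}{1787} \approx 52.332$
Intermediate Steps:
$\sqrt{- \frac{1114}{3574} + 2739} = \sqrt{\left(-1114\right) \frac{1}{3574} + 2739} = \sqrt{- \frac{557}{1787} + 2739} = \sqrt{\frac{4894036}{1787}} = \frac{2 \sqrt{2186410583}}{1787}$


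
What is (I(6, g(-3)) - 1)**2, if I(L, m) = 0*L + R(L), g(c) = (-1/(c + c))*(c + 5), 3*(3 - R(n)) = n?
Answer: 0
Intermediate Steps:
R(n) = 3 - n/3
g(c) = -(5 + c)/(2*c) (g(c) = (-1/(2*c))*(5 + c) = -(5 + c)/(2*c))
I(L, m) = 3 - L/3 (I(L, m) = 0*L + (3 - L/3) = 0 + (3 - L/3) = 3 - L/3)
(I(6, g(-3)) - 1)**2 = ((3 - 1/3*6) - 1)**2 = ((3 - 2) - 1)**2 = (1 - 1)**2 = 0**2 = 0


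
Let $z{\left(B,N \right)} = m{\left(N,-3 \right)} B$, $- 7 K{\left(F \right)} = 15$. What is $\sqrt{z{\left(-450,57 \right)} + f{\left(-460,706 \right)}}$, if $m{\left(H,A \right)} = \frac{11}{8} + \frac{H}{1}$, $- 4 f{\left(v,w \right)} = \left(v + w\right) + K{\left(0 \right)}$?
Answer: $\frac{2 i \sqrt{322539}}{7} \approx 162.26 i$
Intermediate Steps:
$K{\left(F \right)} = - \frac{15}{7}$ ($K{\left(F \right)} = \left(- \frac{1}{7}\right) 15 = - \frac{15}{7}$)
$f{\left(v,w \right)} = \frac{15}{28} - \frac{v}{4} - \frac{w}{4}$ ($f{\left(v,w \right)} = - \frac{\left(v + w\right) - \frac{15}{7}}{4} = - \frac{- \frac{15}{7} + v + w}{4} = \frac{15}{28} - \frac{v}{4} - \frac{w}{4}$)
$m{\left(H,A \right)} = \frac{11}{8} + H$ ($m{\left(H,A \right)} = 11 \cdot \frac{1}{8} + H 1 = \frac{11}{8} + H$)
$z{\left(B,N \right)} = B \left(\frac{11}{8} + N\right)$ ($z{\left(B,N \right)} = \left(\frac{11}{8} + N\right) B = B \left(\frac{11}{8} + N\right)$)
$\sqrt{z{\left(-450,57 \right)} + f{\left(-460,706 \right)}} = \sqrt{\frac{1}{8} \left(-450\right) \left(11 + 8 \cdot 57\right) - \frac{1707}{28}} = \sqrt{\frac{1}{8} \left(-450\right) \left(11 + 456\right) + \left(\frac{15}{28} + 115 - \frac{353}{2}\right)} = \sqrt{\frac{1}{8} \left(-450\right) 467 - \frac{1707}{28}} = \sqrt{- \frac{105075}{4} - \frac{1707}{28}} = \sqrt{- \frac{184308}{7}} = \frac{2 i \sqrt{322539}}{7}$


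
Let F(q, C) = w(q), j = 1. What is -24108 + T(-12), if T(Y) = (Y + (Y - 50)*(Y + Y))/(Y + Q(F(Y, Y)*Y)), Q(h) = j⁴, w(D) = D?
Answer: -266664/11 ≈ -24242.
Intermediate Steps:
F(q, C) = q
Q(h) = 1 (Q(h) = 1⁴ = 1)
T(Y) = (Y + 2*Y*(-50 + Y))/(1 + Y) (T(Y) = (Y + (Y - 50)*(Y + Y))/(Y + 1) = (Y + (-50 + Y)*(2*Y))/(1 + Y) = (Y + 2*Y*(-50 + Y))/(1 + Y))
-24108 + T(-12) = -24108 - 12*(-99 + 2*(-12))/(1 - 12) = -24108 - 12*(-99 - 24)/(-11) = -24108 - 12*(-1/11)*(-123) = -24108 - 1476/11 = -266664/11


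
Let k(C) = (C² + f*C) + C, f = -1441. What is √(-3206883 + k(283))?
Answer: I*√3534314 ≈ 1880.0*I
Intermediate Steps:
k(C) = C² - 1440*C (k(C) = (C² - 1441*C) + C = C² - 1440*C)
√(-3206883 + k(283)) = √(-3206883 + 283*(-1440 + 283)) = √(-3206883 + 283*(-1157)) = √(-3206883 - 327431) = √(-3534314) = I*√3534314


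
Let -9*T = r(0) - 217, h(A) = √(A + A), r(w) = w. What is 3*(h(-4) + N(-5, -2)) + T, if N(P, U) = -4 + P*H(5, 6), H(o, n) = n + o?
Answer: -1376/9 + 6*I*√2 ≈ -152.89 + 8.4853*I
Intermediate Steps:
N(P, U) = -4 + 11*P (N(P, U) = -4 + P*(6 + 5) = -4 + P*11 = -4 + 11*P)
h(A) = √2*√A (h(A) = √(2*A) = √2*√A)
T = 217/9 (T = -(0 - 217)/9 = -⅑*(-217) = 217/9 ≈ 24.111)
3*(h(-4) + N(-5, -2)) + T = 3*(√2*√(-4) + (-4 + 11*(-5))) + 217/9 = 3*(√2*(2*I) + (-4 - 55)) + 217/9 = 3*(2*I*√2 - 59) + 217/9 = 3*(-59 + 2*I*√2) + 217/9 = (-177 + 6*I*√2) + 217/9 = -1376/9 + 6*I*√2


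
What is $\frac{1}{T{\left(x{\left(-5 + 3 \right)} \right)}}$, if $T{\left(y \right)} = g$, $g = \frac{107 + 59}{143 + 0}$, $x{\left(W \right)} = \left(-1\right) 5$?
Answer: $\frac{143}{166} \approx 0.86145$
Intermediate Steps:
$x{\left(W \right)} = -5$
$g = \frac{166}{143} \approx 1.1608$
$T{\left(y \right)} = \frac{166}{143}$
$\frac{1}{T{\left(x{\left(-5 + 3 \right)} \right)}} = \frac{1}{\frac{166}{143}} = \frac{143}{166}$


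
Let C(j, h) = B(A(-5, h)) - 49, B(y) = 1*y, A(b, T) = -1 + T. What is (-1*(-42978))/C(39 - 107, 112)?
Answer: 21489/31 ≈ 693.19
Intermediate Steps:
B(y) = y
C(j, h) = -50 + h (C(j, h) = (-1 + h) - 49 = -50 + h)
(-1*(-42978))/C(39 - 107, 112) = (-1*(-42978))/(-50 + 112) = 42978/62 = 42978*(1/62) = 21489/31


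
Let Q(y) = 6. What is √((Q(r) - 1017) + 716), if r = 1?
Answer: I*√295 ≈ 17.176*I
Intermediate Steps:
√((Q(r) - 1017) + 716) = √((6 - 1017) + 716) = √(-1011 + 716) = √(-295) = I*√295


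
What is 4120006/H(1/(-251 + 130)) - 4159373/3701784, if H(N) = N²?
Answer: 13135020100237523/217752 ≈ 6.0321e+10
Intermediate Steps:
4120006/H(1/(-251 + 130)) - 4159373/3701784 = 4120006/((1/(-251 + 130))²) - 4159373/3701784 = 4120006/((1/(-121))²) - 4159373*1/3701784 = 4120006/((-1/121)²) - 244669/217752 = 4120006/(1/14641) - 244669/217752 = 4120006*14641 - 244669/217752 = 60321007846 - 244669/217752 = 13135020100237523/217752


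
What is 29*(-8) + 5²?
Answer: -207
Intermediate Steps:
29*(-8) + 5² = -232 + 25 = -207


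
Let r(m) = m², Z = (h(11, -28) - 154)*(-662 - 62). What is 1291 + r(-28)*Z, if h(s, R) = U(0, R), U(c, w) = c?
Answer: 87414155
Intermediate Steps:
h(s, R) = 0
Z = 111496 (Z = (0 - 154)*(-662 - 62) = -154*(-724) = 111496)
1291 + r(-28)*Z = 1291 + (-28)²*111496 = 1291 + 784*111496 = 1291 + 87412864 = 87414155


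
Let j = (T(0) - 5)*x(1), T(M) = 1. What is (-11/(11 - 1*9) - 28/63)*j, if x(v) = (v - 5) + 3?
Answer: -214/9 ≈ -23.778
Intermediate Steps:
x(v) = -2 + v (x(v) = (-5 + v) + 3 = -2 + v)
j = 4 (j = (1 - 5)*(-2 + 1) = -4*(-1) = 4)
(-11/(11 - 1*9) - 28/63)*j = (-11/(11 - 1*9) - 28/63)*4 = (-11/(11 - 9) - 28*1/63)*4 = (-11/2 - 4/9)*4 = -107/18*4 = -214/9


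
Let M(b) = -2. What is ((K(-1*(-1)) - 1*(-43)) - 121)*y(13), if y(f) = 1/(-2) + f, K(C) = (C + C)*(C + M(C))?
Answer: -1000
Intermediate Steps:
K(C) = 2*C*(-2 + C) (K(C) = (C + C)*(C - 2) = (2*C)*(-2 + C) = 2*C*(-2 + C))
y(f) = -1/2 + f
((K(-1*(-1)) - 1*(-43)) - 121)*y(13) = ((2*(-1*(-1))*(-2 - 1*(-1)) - 1*(-43)) - 121)*(-1/2 + 13) = ((2*1*(-2 + 1) + 43) - 121)*(25/2) = ((2*1*(-1) + 43) - 121)*(25/2) = ((-2 + 43) - 121)*(25/2) = (41 - 121)*(25/2) = -80*25/2 = -1000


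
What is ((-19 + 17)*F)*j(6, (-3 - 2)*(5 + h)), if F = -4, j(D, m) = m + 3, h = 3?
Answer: -296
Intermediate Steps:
j(D, m) = 3 + m
((-19 + 17)*F)*j(6, (-3 - 2)*(5 + h)) = ((-19 + 17)*(-4))*(3 + (-3 - 2)*(5 + 3)) = (-2*(-4))*(3 - 5*8) = 8*(3 - 40) = 8*(-37) = -296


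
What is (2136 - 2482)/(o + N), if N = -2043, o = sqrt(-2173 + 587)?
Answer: 706878/4175435 + 346*I*sqrt(1586)/4175435 ≈ 0.16929 + 0.0033001*I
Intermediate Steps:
o = I*sqrt(1586) (o = sqrt(-1586) = I*sqrt(1586) ≈ 39.825*I)
(2136 - 2482)/(o + N) = (2136 - 2482)/(I*sqrt(1586) - 2043) = -346/(-2043 + I*sqrt(1586))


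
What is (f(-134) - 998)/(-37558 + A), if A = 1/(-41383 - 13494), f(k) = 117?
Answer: 48346637/2061070367 ≈ 0.023457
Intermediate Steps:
A = -1/54877 (A = 1/(-54877) = -1/54877 ≈ -1.8223e-5)
(f(-134) - 998)/(-37558 + A) = (117 - 998)/(-37558 - 1/54877) = -881/(-2061070367/54877) = -881*(-54877/2061070367) = 48346637/2061070367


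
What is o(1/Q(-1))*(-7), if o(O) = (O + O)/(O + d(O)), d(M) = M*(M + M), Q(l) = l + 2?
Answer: -14/3 ≈ -4.6667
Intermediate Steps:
Q(l) = 2 + l
d(M) = 2*M² (d(M) = M*(2*M) = 2*M²)
o(O) = 2*O/(O + 2*O²) (o(O) = (O + O)/(O + 2*O²) = (2*O)/(O + 2*O²) = 2*O/(O + 2*O²))
o(1/Q(-1))*(-7) = (2/(1 + 2/(2 - 1)))*(-7) = (2/(1 + 2/1))*(-7) = (2/(1 + 2*1))*(-7) = (2/(1 + 2))*(-7) = (2/3)*(-7) = (2*(⅓))*(-7) = (⅔)*(-7) = -14/3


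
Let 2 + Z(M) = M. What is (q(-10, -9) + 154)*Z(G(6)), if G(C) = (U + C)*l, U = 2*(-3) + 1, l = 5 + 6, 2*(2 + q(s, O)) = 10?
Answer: 1413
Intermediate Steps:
q(s, O) = 3 (q(s, O) = -2 + (½)*10 = -2 + 5 = 3)
l = 11
U = -5 (U = -6 + 1 = -5)
G(C) = -55 + 11*C (G(C) = (-5 + C)*11 = -55 + 11*C)
Z(M) = -2 + M
(q(-10, -9) + 154)*Z(G(6)) = (3 + 154)*(-2 + (-55 + 11*6)) = 157*(-2 + (-55 + 66)) = 157*(-2 + 11) = 157*9 = 1413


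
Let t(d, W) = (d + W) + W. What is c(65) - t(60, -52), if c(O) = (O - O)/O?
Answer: 44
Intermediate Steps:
c(O) = 0 (c(O) = 0/O = 0)
t(d, W) = d + 2*W (t(d, W) = (W + d) + W = d + 2*W)
c(65) - t(60, -52) = 0 - (60 + 2*(-52)) = 0 - (60 - 104) = 0 - 1*(-44) = 0 + 44 = 44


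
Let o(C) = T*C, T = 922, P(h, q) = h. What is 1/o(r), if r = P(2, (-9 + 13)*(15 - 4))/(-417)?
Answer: -417/1844 ≈ -0.22614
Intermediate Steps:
r = -2/417 (r = 2/(-417) = 2*(-1/417) = -2/417 ≈ -0.0047962)
o(C) = 922*C
1/o(r) = 1/(922*(-2/417)) = 1/(-1844/417) = -417/1844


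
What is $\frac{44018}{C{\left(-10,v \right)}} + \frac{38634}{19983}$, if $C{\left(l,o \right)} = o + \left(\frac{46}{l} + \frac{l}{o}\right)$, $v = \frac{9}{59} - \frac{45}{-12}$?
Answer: $- \frac{318602508308966}{23598477563} \approx -13501.0$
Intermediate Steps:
$v = \frac{921}{236}$ ($v = 9 \cdot \frac{1}{59} - - \frac{15}{4} = \frac{9}{59} + \frac{15}{4} = \frac{921}{236} \approx 3.9025$)
$C{\left(l,o \right)} = o + \frac{46}{l} + \frac{l}{o}$
$\frac{44018}{C{\left(-10,v \right)}} + \frac{38634}{19983} = \frac{44018}{\frac{921}{236} + \frac{46}{-10} - \frac{10}{\frac{921}{236}}} + \frac{38634}{19983} = \frac{44018}{\frac{921}{236} + 46 \left(- \frac{1}{10}\right) - \frac{2360}{921}} + 38634 \cdot \frac{1}{19983} = \frac{44018}{\frac{921}{236} - \frac{23}{5} - \frac{2360}{921}} + \frac{12878}{6661} = \frac{44018}{- \frac{3542783}{1086780}} + \frac{12878}{6661} = 44018 \left(- \frac{1086780}{3542783}\right) + \frac{12878}{6661} = - \frac{47837882040}{3542783} + \frac{12878}{6661} = - \frac{318602508308966}{23598477563}$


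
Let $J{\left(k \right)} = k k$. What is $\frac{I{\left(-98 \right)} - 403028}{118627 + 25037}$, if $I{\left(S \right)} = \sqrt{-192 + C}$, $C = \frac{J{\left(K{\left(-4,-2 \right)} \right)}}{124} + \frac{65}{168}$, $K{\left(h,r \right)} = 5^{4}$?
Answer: $- \frac{100757}{35916} + \frac{\sqrt{20061644358}}{374101056} \approx -2.805$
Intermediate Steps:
$K{\left(h,r \right)} = 625$
$J{\left(k \right)} = k^{2}$
$C = \frac{16408265}{5208}$ ($C = \frac{625^{2}}{124} + \frac{65}{168} = 390625 \cdot \frac{1}{124} + 65 \cdot \frac{1}{168} = \frac{390625}{124} + \frac{65}{168} = \frac{16408265}{5208} \approx 3150.6$)
$I{\left(S \right)} = \frac{\sqrt{20061644358}}{2604}$ ($I{\left(S \right)} = \sqrt{-192 + \frac{16408265}{5208}} = \sqrt{\frac{15408329}{5208}} = \frac{\sqrt{20061644358}}{2604}$)
$\frac{I{\left(-98 \right)} - 403028}{118627 + 25037} = \frac{\frac{\sqrt{20061644358}}{2604} - 403028}{118627 + 25037} = \frac{-403028 + \frac{\sqrt{20061644358}}{2604}}{143664} = \left(-403028 + \frac{\sqrt{20061644358}}{2604}\right) \frac{1}{143664} = - \frac{100757}{35916} + \frac{\sqrt{20061644358}}{374101056}$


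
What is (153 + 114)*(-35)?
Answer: -9345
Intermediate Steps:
(153 + 114)*(-35) = 267*(-35) = -9345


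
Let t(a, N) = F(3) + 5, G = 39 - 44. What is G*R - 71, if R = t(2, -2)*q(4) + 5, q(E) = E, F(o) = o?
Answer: -256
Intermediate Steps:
G = -5
t(a, N) = 8 (t(a, N) = 3 + 5 = 8)
R = 37 (R = 8*4 + 5 = 32 + 5 = 37)
G*R - 71 = -5*37 - 71 = -185 - 71 = -256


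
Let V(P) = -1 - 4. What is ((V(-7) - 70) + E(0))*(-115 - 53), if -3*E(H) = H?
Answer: 12600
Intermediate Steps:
E(H) = -H/3
V(P) = -5
((V(-7) - 70) + E(0))*(-115 - 53) = ((-5 - 70) - ⅓*0)*(-115 - 53) = (-75 + 0)*(-168) = -75*(-168) = 12600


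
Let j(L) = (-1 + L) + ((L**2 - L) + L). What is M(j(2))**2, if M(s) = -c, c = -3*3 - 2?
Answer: 121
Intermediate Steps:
j(L) = -1 + L + L**2 (j(L) = (-1 + L) + L**2 = -1 + L + L**2)
c = -11 (c = -9 - 2 = -11)
M(s) = 11 (M(s) = -1*(-11) = 11)
M(j(2))**2 = 11**2 = 121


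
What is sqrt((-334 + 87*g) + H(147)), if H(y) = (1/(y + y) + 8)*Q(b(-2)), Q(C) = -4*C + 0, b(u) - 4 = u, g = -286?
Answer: 2*I*sqrt(2787123)/21 ≈ 159.0*I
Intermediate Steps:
b(u) = 4 + u
Q(C) = -4*C
H(y) = -64 - 4/y (H(y) = (1/(y + y) + 8)*(-4*(4 - 2)) = (1/(2*y) + 8)*(-4*2) = (1/(2*y) + 8)*(-8) = (8 + 1/(2*y))*(-8) = -64 - 4/y)
sqrt((-334 + 87*g) + H(147)) = sqrt((-334 + 87*(-286)) + (-64 - 4/147)) = sqrt((-334 - 24882) + (-64 - 4*1/147)) = sqrt(-25216 + (-64 - 4/147)) = sqrt(-25216 - 9412/147) = sqrt(-3716164/147) = 2*I*sqrt(2787123)/21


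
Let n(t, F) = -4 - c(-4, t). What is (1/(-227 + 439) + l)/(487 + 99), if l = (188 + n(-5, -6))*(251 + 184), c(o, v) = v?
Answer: 17429581/124232 ≈ 140.30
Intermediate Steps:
n(t, F) = -4 - t
l = 82215 (l = (188 + (-4 - 1*(-5)))*(251 + 184) = (188 + (-4 + 5))*435 = (188 + 1)*435 = 189*435 = 82215)
(1/(-227 + 439) + l)/(487 + 99) = (1/(-227 + 439) + 82215)/(487 + 99) = (1/212 + 82215)/586 = (1/586)*(17429581/212) = 17429581/124232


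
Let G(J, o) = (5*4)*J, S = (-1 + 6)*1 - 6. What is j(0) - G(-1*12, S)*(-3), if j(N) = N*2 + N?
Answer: -720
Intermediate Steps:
j(N) = 3*N (j(N) = 2*N + N = 3*N)
S = -1 (S = 5*1 - 6 = 5 - 6 = -1)
G(J, o) = 20*J
j(0) - G(-1*12, S)*(-3) = 3*0 - 20*(-1*12)*(-3) = 0 - 20*(-12)*(-3) = 0 - 1*(-240)*(-3) = 0 + 240*(-3) = 0 - 720 = -720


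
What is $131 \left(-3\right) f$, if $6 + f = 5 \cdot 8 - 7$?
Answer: $-10611$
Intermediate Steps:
$f = 27$ ($f = -6 + \left(5 \cdot 8 - 7\right) = -6 + \left(40 - 7\right) = -6 + 33 = 27$)
$131 \left(-3\right) f = 131 \left(-3\right) 27 = \left(-393\right) 27 = -10611$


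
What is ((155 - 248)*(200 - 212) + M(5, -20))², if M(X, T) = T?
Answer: 1201216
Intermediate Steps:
((155 - 248)*(200 - 212) + M(5, -20))² = ((155 - 248)*(200 - 212) - 20)² = (-93*(-12) - 20)² = (1116 - 20)² = 1096² = 1201216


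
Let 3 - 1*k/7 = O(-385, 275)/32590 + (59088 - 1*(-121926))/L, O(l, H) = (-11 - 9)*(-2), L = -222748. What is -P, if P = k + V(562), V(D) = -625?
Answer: 217170973345/362967866 ≈ 598.32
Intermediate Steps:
O(l, H) = 40 (O(l, H) = -20*(-2) = 40)
k = 9683942905/362967866 (k = 21 - 7*(40/32590 + (59088 - 1*(-121926))/(-222748)) = 21 - 7*(40*(1/32590) + (59088 + 121926)*(-1/222748)) = 21 - 7*(4/3259 + 181014*(-1/222748)) = 21 - 7*(4/3259 - 90507/111374) = 21 - 7*(-294516817/362967866) = 21 + 2061617719/362967866 = 9683942905/362967866 ≈ 26.680)
P = -217170973345/362967866 (P = 9683942905/362967866 - 625 = -217170973345/362967866 ≈ -598.32)
-P = -1*(-217170973345/362967866) = 217170973345/362967866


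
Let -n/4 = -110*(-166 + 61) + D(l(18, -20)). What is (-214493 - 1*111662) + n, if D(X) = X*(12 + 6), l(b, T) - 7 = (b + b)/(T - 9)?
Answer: -10810319/29 ≈ -3.7277e+5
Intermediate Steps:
l(b, T) = 7 + 2*b/(-9 + T) (l(b, T) = 7 + (b + b)/(T - 9) = 7 + (2*b)/(-9 + T) = 7 + 2*b/(-9 + T))
D(X) = 18*X (D(X) = X*18 = 18*X)
n = -1351824/29 (n = -4*(-110*(-166 + 61) + 18*((-63 + 2*18 + 7*(-20))/(-9 - 20))) = -4*(-110*(-105) + 18*((-63 + 36 - 140)/(-29))) = -4*(11550 + 18*(-1/29*(-167))) = -4*(11550 + 18*(167/29)) = -4*(11550 + 3006/29) = -4*337956/29 = -1351824/29 ≈ -46615.)
(-214493 - 1*111662) + n = (-214493 - 1*111662) - 1351824/29 = (-214493 - 111662) - 1351824/29 = -326155 - 1351824/29 = -10810319/29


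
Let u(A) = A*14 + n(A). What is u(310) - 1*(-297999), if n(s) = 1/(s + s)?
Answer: 187450181/620 ≈ 3.0234e+5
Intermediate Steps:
n(s) = 1/(2*s)
u(A) = 1/(2*A) + 14*A (u(A) = A*14 + 1/(2*A) = 14*A + 1/(2*A) = 1/(2*A) + 14*A)
u(310) - 1*(-297999) = ((1/2)/310 + 14*310) - 1*(-297999) = ((1/2)*(1/310) + 4340) + 297999 = (1/620 + 4340) + 297999 = 2690801/620 + 297999 = 187450181/620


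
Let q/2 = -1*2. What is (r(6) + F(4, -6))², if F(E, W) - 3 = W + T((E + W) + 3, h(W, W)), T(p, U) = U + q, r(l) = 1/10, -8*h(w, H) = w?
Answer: 15129/400 ≈ 37.823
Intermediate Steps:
h(w, H) = -w/8
q = -4 (q = 2*(-1*2) = 2*(-2) = -4)
r(l) = ⅒
T(p, U) = -4 + U (T(p, U) = U - 4 = -4 + U)
F(E, W) = -1 + 7*W/8 (F(E, W) = 3 + (W + (-4 - W/8)) = 3 + (-4 + 7*W/8) = -1 + 7*W/8)
(r(6) + F(4, -6))² = (⅒ + (-1 + (7/8)*(-6)))² = (⅒ + (-1 - 21/4))² = (⅒ - 25/4)² = (-123/20)² = 15129/400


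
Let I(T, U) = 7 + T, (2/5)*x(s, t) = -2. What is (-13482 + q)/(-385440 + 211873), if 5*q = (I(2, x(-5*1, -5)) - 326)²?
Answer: -33079/867835 ≈ -0.038117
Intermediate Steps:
x(s, t) = -5 (x(s, t) = (5/2)*(-2) = -5)
q = 100489/5 (q = ((7 + 2) - 326)²/5 = (9 - 326)²/5 = (⅕)*(-317)² = (⅕)*100489 = 100489/5 ≈ 20098.)
(-13482 + q)/(-385440 + 211873) = (-13482 + 100489/5)/(-385440 + 211873) = (33079/5)/(-173567) = (33079/5)*(-1/173567) = -33079/867835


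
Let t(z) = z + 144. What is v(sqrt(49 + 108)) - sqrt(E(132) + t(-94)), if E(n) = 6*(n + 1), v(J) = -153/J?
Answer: -4*sqrt(53) - 153*sqrt(157)/157 ≈ -41.331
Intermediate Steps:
t(z) = 144 + z
E(n) = 6 + 6*n (E(n) = 6*(1 + n) = 6 + 6*n)
v(sqrt(49 + 108)) - sqrt(E(132) + t(-94)) = -153/sqrt(49 + 108) - sqrt((6 + 6*132) + (144 - 94)) = -153*sqrt(157)/157 - sqrt((6 + 792) + 50) = -153*sqrt(157)/157 - sqrt(798 + 50) = -153*sqrt(157)/157 - sqrt(848) = -153*sqrt(157)/157 - 4*sqrt(53) = -4*sqrt(53) - 153*sqrt(157)/157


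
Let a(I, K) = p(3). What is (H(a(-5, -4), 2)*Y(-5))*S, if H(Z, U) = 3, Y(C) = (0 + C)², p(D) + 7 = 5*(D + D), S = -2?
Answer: -150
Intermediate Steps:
p(D) = -7 + 10*D (p(D) = -7 + 5*(D + D) = -7 + 5*(2*D) = -7 + 10*D)
Y(C) = C²
a(I, K) = 23 (a(I, K) = -7 + 10*3 = -7 + 30 = 23)
(H(a(-5, -4), 2)*Y(-5))*S = (3*(-5)²)*(-2) = (3*25)*(-2) = 75*(-2) = -150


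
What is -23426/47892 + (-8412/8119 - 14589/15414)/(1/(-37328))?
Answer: 2843253933702053/38419903662 ≈ 74005.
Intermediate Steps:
-23426/47892 + (-8412/8119 - 14589/15414)/(1/(-37328)) = -23426*1/47892 + (-8412*1/8119 - 14589*1/15414)/(-1/37328) = -901/1842 + (-8412/8119 - 4863/5138)*(-37328) = -901/1842 - 82703553/41715422*(-37328) = -901/1842 + 1543579113192/20857711 = 2843253933702053/38419903662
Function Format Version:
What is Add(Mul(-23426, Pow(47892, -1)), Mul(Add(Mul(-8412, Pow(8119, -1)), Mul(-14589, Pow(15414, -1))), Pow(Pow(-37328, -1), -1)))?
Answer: Rational(2843253933702053, 38419903662) ≈ 74005.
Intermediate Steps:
Add(Mul(-23426, Pow(47892, -1)), Mul(Add(Mul(-8412, Pow(8119, -1)), Mul(-14589, Pow(15414, -1))), Pow(Pow(-37328, -1), -1))) = Add(Mul(-23426, Rational(1, 47892)), Mul(Add(Mul(-8412, Rational(1, 8119)), Mul(-14589, Rational(1, 15414))), Pow(Rational(-1, 37328), -1))) = Add(Rational(-901, 1842), Mul(Add(Rational(-8412, 8119), Rational(-4863, 5138)), -37328)) = Add(Rational(-901, 1842), Mul(Rational(-82703553, 41715422), -37328)) = Add(Rational(-901, 1842), Rational(1543579113192, 20857711)) = Rational(2843253933702053, 38419903662)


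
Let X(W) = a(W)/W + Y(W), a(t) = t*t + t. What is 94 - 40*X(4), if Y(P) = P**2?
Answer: -746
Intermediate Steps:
a(t) = t + t**2 (a(t) = t**2 + t = t + t**2)
X(W) = 1 + W + W**2 (X(W) = (W*(1 + W))/W + W**2 = (1 + W) + W**2 = 1 + W + W**2)
94 - 40*X(4) = 94 - 40*(1 + 4 + 4**2) = 94 - 40*(1 + 4 + 16) = 94 - 40*21 = 94 - 840 = -746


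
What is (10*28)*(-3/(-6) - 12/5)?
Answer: -532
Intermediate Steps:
(10*28)*(-3/(-6) - 12/5) = 280*(-3*(-1/6) - 12*1/5) = 280*(1/2 - 12/5) = 280*(-19/10) = -532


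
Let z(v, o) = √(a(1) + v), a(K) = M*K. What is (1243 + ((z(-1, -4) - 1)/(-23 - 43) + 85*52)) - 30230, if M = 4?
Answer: -1621421/66 - √3/66 ≈ -24567.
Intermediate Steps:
a(K) = 4*K
z(v, o) = √(4 + v) (z(v, o) = √(4*1 + v) = √(4 + v))
(1243 + ((z(-1, -4) - 1)/(-23 - 43) + 85*52)) - 30230 = (1243 + ((√(4 - 1) - 1)/(-23 - 43) + 85*52)) - 30230 = (1243 + ((√3 - 1)/(-66) + 4420)) - 30230 = (1243 + ((-1 + √3)*(-1/66) + 4420)) - 30230 = (1243 + ((1/66 - √3/66) + 4420)) - 30230 = (1243 + (291721/66 - √3/66)) - 30230 = (373759/66 - √3/66) - 30230 = -1621421/66 - √3/66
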